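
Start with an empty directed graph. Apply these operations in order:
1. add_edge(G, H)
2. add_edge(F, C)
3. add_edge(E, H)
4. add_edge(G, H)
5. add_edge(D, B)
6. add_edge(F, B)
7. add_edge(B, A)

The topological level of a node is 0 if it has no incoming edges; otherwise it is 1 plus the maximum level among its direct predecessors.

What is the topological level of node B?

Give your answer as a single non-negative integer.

Op 1: add_edge(G, H). Edges now: 1
Op 2: add_edge(F, C). Edges now: 2
Op 3: add_edge(E, H). Edges now: 3
Op 4: add_edge(G, H) (duplicate, no change). Edges now: 3
Op 5: add_edge(D, B). Edges now: 4
Op 6: add_edge(F, B). Edges now: 5
Op 7: add_edge(B, A). Edges now: 6
Compute levels (Kahn BFS):
  sources (in-degree 0): D, E, F, G
  process D: level=0
    D->B: in-degree(B)=1, level(B)>=1
  process E: level=0
    E->H: in-degree(H)=1, level(H)>=1
  process F: level=0
    F->B: in-degree(B)=0, level(B)=1, enqueue
    F->C: in-degree(C)=0, level(C)=1, enqueue
  process G: level=0
    G->H: in-degree(H)=0, level(H)=1, enqueue
  process B: level=1
    B->A: in-degree(A)=0, level(A)=2, enqueue
  process C: level=1
  process H: level=1
  process A: level=2
All levels: A:2, B:1, C:1, D:0, E:0, F:0, G:0, H:1
level(B) = 1

Answer: 1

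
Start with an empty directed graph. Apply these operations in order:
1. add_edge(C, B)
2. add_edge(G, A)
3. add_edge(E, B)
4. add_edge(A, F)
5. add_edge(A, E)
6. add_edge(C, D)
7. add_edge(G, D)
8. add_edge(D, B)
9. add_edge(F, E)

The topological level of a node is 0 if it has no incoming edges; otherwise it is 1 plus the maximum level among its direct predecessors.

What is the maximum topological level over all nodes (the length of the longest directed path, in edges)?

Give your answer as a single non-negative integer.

Op 1: add_edge(C, B). Edges now: 1
Op 2: add_edge(G, A). Edges now: 2
Op 3: add_edge(E, B). Edges now: 3
Op 4: add_edge(A, F). Edges now: 4
Op 5: add_edge(A, E). Edges now: 5
Op 6: add_edge(C, D). Edges now: 6
Op 7: add_edge(G, D). Edges now: 7
Op 8: add_edge(D, B). Edges now: 8
Op 9: add_edge(F, E). Edges now: 9
Compute levels (Kahn BFS):
  sources (in-degree 0): C, G
  process C: level=0
    C->B: in-degree(B)=2, level(B)>=1
    C->D: in-degree(D)=1, level(D)>=1
  process G: level=0
    G->A: in-degree(A)=0, level(A)=1, enqueue
    G->D: in-degree(D)=0, level(D)=1, enqueue
  process A: level=1
    A->E: in-degree(E)=1, level(E)>=2
    A->F: in-degree(F)=0, level(F)=2, enqueue
  process D: level=1
    D->B: in-degree(B)=1, level(B)>=2
  process F: level=2
    F->E: in-degree(E)=0, level(E)=3, enqueue
  process E: level=3
    E->B: in-degree(B)=0, level(B)=4, enqueue
  process B: level=4
All levels: A:1, B:4, C:0, D:1, E:3, F:2, G:0
max level = 4

Answer: 4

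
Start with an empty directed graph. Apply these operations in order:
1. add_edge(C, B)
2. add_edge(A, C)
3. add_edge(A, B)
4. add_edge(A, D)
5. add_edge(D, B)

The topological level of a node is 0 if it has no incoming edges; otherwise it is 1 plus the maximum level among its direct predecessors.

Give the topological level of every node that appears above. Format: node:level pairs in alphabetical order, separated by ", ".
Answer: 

Op 1: add_edge(C, B). Edges now: 1
Op 2: add_edge(A, C). Edges now: 2
Op 3: add_edge(A, B). Edges now: 3
Op 4: add_edge(A, D). Edges now: 4
Op 5: add_edge(D, B). Edges now: 5
Compute levels (Kahn BFS):
  sources (in-degree 0): A
  process A: level=0
    A->B: in-degree(B)=2, level(B)>=1
    A->C: in-degree(C)=0, level(C)=1, enqueue
    A->D: in-degree(D)=0, level(D)=1, enqueue
  process C: level=1
    C->B: in-degree(B)=1, level(B)>=2
  process D: level=1
    D->B: in-degree(B)=0, level(B)=2, enqueue
  process B: level=2
All levels: A:0, B:2, C:1, D:1

Answer: A:0, B:2, C:1, D:1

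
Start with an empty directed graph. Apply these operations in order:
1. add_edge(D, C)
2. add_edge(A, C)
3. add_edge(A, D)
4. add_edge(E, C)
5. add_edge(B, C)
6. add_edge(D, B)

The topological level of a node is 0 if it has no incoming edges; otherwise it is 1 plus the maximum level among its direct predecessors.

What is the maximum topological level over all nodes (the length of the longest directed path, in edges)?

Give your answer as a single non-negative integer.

Op 1: add_edge(D, C). Edges now: 1
Op 2: add_edge(A, C). Edges now: 2
Op 3: add_edge(A, D). Edges now: 3
Op 4: add_edge(E, C). Edges now: 4
Op 5: add_edge(B, C). Edges now: 5
Op 6: add_edge(D, B). Edges now: 6
Compute levels (Kahn BFS):
  sources (in-degree 0): A, E
  process A: level=0
    A->C: in-degree(C)=3, level(C)>=1
    A->D: in-degree(D)=0, level(D)=1, enqueue
  process E: level=0
    E->C: in-degree(C)=2, level(C)>=1
  process D: level=1
    D->B: in-degree(B)=0, level(B)=2, enqueue
    D->C: in-degree(C)=1, level(C)>=2
  process B: level=2
    B->C: in-degree(C)=0, level(C)=3, enqueue
  process C: level=3
All levels: A:0, B:2, C:3, D:1, E:0
max level = 3

Answer: 3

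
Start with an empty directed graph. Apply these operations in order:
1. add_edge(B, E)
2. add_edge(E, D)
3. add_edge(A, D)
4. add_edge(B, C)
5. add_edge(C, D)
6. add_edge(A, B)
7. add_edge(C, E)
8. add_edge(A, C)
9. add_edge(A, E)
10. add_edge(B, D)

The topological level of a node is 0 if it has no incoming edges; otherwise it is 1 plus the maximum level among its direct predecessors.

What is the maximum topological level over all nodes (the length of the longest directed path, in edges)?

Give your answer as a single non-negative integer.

Answer: 4

Derivation:
Op 1: add_edge(B, E). Edges now: 1
Op 2: add_edge(E, D). Edges now: 2
Op 3: add_edge(A, D). Edges now: 3
Op 4: add_edge(B, C). Edges now: 4
Op 5: add_edge(C, D). Edges now: 5
Op 6: add_edge(A, B). Edges now: 6
Op 7: add_edge(C, E). Edges now: 7
Op 8: add_edge(A, C). Edges now: 8
Op 9: add_edge(A, E). Edges now: 9
Op 10: add_edge(B, D). Edges now: 10
Compute levels (Kahn BFS):
  sources (in-degree 0): A
  process A: level=0
    A->B: in-degree(B)=0, level(B)=1, enqueue
    A->C: in-degree(C)=1, level(C)>=1
    A->D: in-degree(D)=3, level(D)>=1
    A->E: in-degree(E)=2, level(E)>=1
  process B: level=1
    B->C: in-degree(C)=0, level(C)=2, enqueue
    B->D: in-degree(D)=2, level(D)>=2
    B->E: in-degree(E)=1, level(E)>=2
  process C: level=2
    C->D: in-degree(D)=1, level(D)>=3
    C->E: in-degree(E)=0, level(E)=3, enqueue
  process E: level=3
    E->D: in-degree(D)=0, level(D)=4, enqueue
  process D: level=4
All levels: A:0, B:1, C:2, D:4, E:3
max level = 4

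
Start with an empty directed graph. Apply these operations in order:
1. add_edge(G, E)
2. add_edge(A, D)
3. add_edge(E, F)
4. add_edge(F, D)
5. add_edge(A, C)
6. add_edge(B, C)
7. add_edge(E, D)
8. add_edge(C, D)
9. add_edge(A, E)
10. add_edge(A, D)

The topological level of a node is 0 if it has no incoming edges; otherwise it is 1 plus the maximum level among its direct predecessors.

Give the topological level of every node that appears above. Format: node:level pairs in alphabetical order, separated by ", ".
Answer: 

Answer: A:0, B:0, C:1, D:3, E:1, F:2, G:0

Derivation:
Op 1: add_edge(G, E). Edges now: 1
Op 2: add_edge(A, D). Edges now: 2
Op 3: add_edge(E, F). Edges now: 3
Op 4: add_edge(F, D). Edges now: 4
Op 5: add_edge(A, C). Edges now: 5
Op 6: add_edge(B, C). Edges now: 6
Op 7: add_edge(E, D). Edges now: 7
Op 8: add_edge(C, D). Edges now: 8
Op 9: add_edge(A, E). Edges now: 9
Op 10: add_edge(A, D) (duplicate, no change). Edges now: 9
Compute levels (Kahn BFS):
  sources (in-degree 0): A, B, G
  process A: level=0
    A->C: in-degree(C)=1, level(C)>=1
    A->D: in-degree(D)=3, level(D)>=1
    A->E: in-degree(E)=1, level(E)>=1
  process B: level=0
    B->C: in-degree(C)=0, level(C)=1, enqueue
  process G: level=0
    G->E: in-degree(E)=0, level(E)=1, enqueue
  process C: level=1
    C->D: in-degree(D)=2, level(D)>=2
  process E: level=1
    E->D: in-degree(D)=1, level(D)>=2
    E->F: in-degree(F)=0, level(F)=2, enqueue
  process F: level=2
    F->D: in-degree(D)=0, level(D)=3, enqueue
  process D: level=3
All levels: A:0, B:0, C:1, D:3, E:1, F:2, G:0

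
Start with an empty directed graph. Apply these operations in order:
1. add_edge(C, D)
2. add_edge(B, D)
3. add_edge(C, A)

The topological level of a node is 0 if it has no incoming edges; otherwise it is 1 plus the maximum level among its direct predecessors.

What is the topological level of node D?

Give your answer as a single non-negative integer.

Answer: 1

Derivation:
Op 1: add_edge(C, D). Edges now: 1
Op 2: add_edge(B, D). Edges now: 2
Op 3: add_edge(C, A). Edges now: 3
Compute levels (Kahn BFS):
  sources (in-degree 0): B, C
  process B: level=0
    B->D: in-degree(D)=1, level(D)>=1
  process C: level=0
    C->A: in-degree(A)=0, level(A)=1, enqueue
    C->D: in-degree(D)=0, level(D)=1, enqueue
  process A: level=1
  process D: level=1
All levels: A:1, B:0, C:0, D:1
level(D) = 1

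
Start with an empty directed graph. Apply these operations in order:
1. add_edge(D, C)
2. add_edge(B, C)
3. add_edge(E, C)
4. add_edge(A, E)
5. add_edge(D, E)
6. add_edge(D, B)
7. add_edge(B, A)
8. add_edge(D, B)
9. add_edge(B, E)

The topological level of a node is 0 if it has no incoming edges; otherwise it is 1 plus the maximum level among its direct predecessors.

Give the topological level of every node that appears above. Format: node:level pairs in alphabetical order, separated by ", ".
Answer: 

Op 1: add_edge(D, C). Edges now: 1
Op 2: add_edge(B, C). Edges now: 2
Op 3: add_edge(E, C). Edges now: 3
Op 4: add_edge(A, E). Edges now: 4
Op 5: add_edge(D, E). Edges now: 5
Op 6: add_edge(D, B). Edges now: 6
Op 7: add_edge(B, A). Edges now: 7
Op 8: add_edge(D, B) (duplicate, no change). Edges now: 7
Op 9: add_edge(B, E). Edges now: 8
Compute levels (Kahn BFS):
  sources (in-degree 0): D
  process D: level=0
    D->B: in-degree(B)=0, level(B)=1, enqueue
    D->C: in-degree(C)=2, level(C)>=1
    D->E: in-degree(E)=2, level(E)>=1
  process B: level=1
    B->A: in-degree(A)=0, level(A)=2, enqueue
    B->C: in-degree(C)=1, level(C)>=2
    B->E: in-degree(E)=1, level(E)>=2
  process A: level=2
    A->E: in-degree(E)=0, level(E)=3, enqueue
  process E: level=3
    E->C: in-degree(C)=0, level(C)=4, enqueue
  process C: level=4
All levels: A:2, B:1, C:4, D:0, E:3

Answer: A:2, B:1, C:4, D:0, E:3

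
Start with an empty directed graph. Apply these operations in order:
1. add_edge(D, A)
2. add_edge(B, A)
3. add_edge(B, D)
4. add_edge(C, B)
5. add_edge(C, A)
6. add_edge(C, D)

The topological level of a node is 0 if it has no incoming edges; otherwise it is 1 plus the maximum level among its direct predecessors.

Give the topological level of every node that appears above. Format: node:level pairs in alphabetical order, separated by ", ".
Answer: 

Op 1: add_edge(D, A). Edges now: 1
Op 2: add_edge(B, A). Edges now: 2
Op 3: add_edge(B, D). Edges now: 3
Op 4: add_edge(C, B). Edges now: 4
Op 5: add_edge(C, A). Edges now: 5
Op 6: add_edge(C, D). Edges now: 6
Compute levels (Kahn BFS):
  sources (in-degree 0): C
  process C: level=0
    C->A: in-degree(A)=2, level(A)>=1
    C->B: in-degree(B)=0, level(B)=1, enqueue
    C->D: in-degree(D)=1, level(D)>=1
  process B: level=1
    B->A: in-degree(A)=1, level(A)>=2
    B->D: in-degree(D)=0, level(D)=2, enqueue
  process D: level=2
    D->A: in-degree(A)=0, level(A)=3, enqueue
  process A: level=3
All levels: A:3, B:1, C:0, D:2

Answer: A:3, B:1, C:0, D:2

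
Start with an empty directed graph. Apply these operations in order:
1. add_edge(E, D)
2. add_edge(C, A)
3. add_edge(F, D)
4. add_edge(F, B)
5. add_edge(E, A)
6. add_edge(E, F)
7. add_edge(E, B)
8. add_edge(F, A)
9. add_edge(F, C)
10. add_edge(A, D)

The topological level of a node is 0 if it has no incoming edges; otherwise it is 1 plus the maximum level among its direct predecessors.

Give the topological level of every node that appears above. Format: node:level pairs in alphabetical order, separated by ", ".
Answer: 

Answer: A:3, B:2, C:2, D:4, E:0, F:1

Derivation:
Op 1: add_edge(E, D). Edges now: 1
Op 2: add_edge(C, A). Edges now: 2
Op 3: add_edge(F, D). Edges now: 3
Op 4: add_edge(F, B). Edges now: 4
Op 5: add_edge(E, A). Edges now: 5
Op 6: add_edge(E, F). Edges now: 6
Op 7: add_edge(E, B). Edges now: 7
Op 8: add_edge(F, A). Edges now: 8
Op 9: add_edge(F, C). Edges now: 9
Op 10: add_edge(A, D). Edges now: 10
Compute levels (Kahn BFS):
  sources (in-degree 0): E
  process E: level=0
    E->A: in-degree(A)=2, level(A)>=1
    E->B: in-degree(B)=1, level(B)>=1
    E->D: in-degree(D)=2, level(D)>=1
    E->F: in-degree(F)=0, level(F)=1, enqueue
  process F: level=1
    F->A: in-degree(A)=1, level(A)>=2
    F->B: in-degree(B)=0, level(B)=2, enqueue
    F->C: in-degree(C)=0, level(C)=2, enqueue
    F->D: in-degree(D)=1, level(D)>=2
  process B: level=2
  process C: level=2
    C->A: in-degree(A)=0, level(A)=3, enqueue
  process A: level=3
    A->D: in-degree(D)=0, level(D)=4, enqueue
  process D: level=4
All levels: A:3, B:2, C:2, D:4, E:0, F:1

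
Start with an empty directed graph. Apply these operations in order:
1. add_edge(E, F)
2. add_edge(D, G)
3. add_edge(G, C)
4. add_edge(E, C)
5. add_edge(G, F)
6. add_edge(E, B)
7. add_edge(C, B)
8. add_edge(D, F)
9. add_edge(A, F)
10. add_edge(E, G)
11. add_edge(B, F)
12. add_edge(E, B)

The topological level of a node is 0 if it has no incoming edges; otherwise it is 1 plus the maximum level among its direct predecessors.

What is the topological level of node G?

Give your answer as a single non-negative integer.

Op 1: add_edge(E, F). Edges now: 1
Op 2: add_edge(D, G). Edges now: 2
Op 3: add_edge(G, C). Edges now: 3
Op 4: add_edge(E, C). Edges now: 4
Op 5: add_edge(G, F). Edges now: 5
Op 6: add_edge(E, B). Edges now: 6
Op 7: add_edge(C, B). Edges now: 7
Op 8: add_edge(D, F). Edges now: 8
Op 9: add_edge(A, F). Edges now: 9
Op 10: add_edge(E, G). Edges now: 10
Op 11: add_edge(B, F). Edges now: 11
Op 12: add_edge(E, B) (duplicate, no change). Edges now: 11
Compute levels (Kahn BFS):
  sources (in-degree 0): A, D, E
  process A: level=0
    A->F: in-degree(F)=4, level(F)>=1
  process D: level=0
    D->F: in-degree(F)=3, level(F)>=1
    D->G: in-degree(G)=1, level(G)>=1
  process E: level=0
    E->B: in-degree(B)=1, level(B)>=1
    E->C: in-degree(C)=1, level(C)>=1
    E->F: in-degree(F)=2, level(F)>=1
    E->G: in-degree(G)=0, level(G)=1, enqueue
  process G: level=1
    G->C: in-degree(C)=0, level(C)=2, enqueue
    G->F: in-degree(F)=1, level(F)>=2
  process C: level=2
    C->B: in-degree(B)=0, level(B)=3, enqueue
  process B: level=3
    B->F: in-degree(F)=0, level(F)=4, enqueue
  process F: level=4
All levels: A:0, B:3, C:2, D:0, E:0, F:4, G:1
level(G) = 1

Answer: 1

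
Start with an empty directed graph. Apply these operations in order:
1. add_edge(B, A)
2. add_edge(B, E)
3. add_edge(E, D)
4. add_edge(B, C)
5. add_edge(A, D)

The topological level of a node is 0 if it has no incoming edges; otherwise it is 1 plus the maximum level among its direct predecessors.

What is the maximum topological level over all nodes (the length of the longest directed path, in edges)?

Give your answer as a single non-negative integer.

Answer: 2

Derivation:
Op 1: add_edge(B, A). Edges now: 1
Op 2: add_edge(B, E). Edges now: 2
Op 3: add_edge(E, D). Edges now: 3
Op 4: add_edge(B, C). Edges now: 4
Op 5: add_edge(A, D). Edges now: 5
Compute levels (Kahn BFS):
  sources (in-degree 0): B
  process B: level=0
    B->A: in-degree(A)=0, level(A)=1, enqueue
    B->C: in-degree(C)=0, level(C)=1, enqueue
    B->E: in-degree(E)=0, level(E)=1, enqueue
  process A: level=1
    A->D: in-degree(D)=1, level(D)>=2
  process C: level=1
  process E: level=1
    E->D: in-degree(D)=0, level(D)=2, enqueue
  process D: level=2
All levels: A:1, B:0, C:1, D:2, E:1
max level = 2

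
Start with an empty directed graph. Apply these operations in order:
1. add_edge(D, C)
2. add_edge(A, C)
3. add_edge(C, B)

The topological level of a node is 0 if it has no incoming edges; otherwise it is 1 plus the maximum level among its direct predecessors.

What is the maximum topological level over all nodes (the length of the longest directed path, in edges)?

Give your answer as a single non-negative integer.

Op 1: add_edge(D, C). Edges now: 1
Op 2: add_edge(A, C). Edges now: 2
Op 3: add_edge(C, B). Edges now: 3
Compute levels (Kahn BFS):
  sources (in-degree 0): A, D
  process A: level=0
    A->C: in-degree(C)=1, level(C)>=1
  process D: level=0
    D->C: in-degree(C)=0, level(C)=1, enqueue
  process C: level=1
    C->B: in-degree(B)=0, level(B)=2, enqueue
  process B: level=2
All levels: A:0, B:2, C:1, D:0
max level = 2

Answer: 2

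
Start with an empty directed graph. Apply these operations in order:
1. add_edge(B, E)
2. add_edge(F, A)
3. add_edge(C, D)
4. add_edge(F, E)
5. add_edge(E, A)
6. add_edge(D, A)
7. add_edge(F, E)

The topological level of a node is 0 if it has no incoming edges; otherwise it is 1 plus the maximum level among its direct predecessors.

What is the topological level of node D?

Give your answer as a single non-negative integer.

Answer: 1

Derivation:
Op 1: add_edge(B, E). Edges now: 1
Op 2: add_edge(F, A). Edges now: 2
Op 3: add_edge(C, D). Edges now: 3
Op 4: add_edge(F, E). Edges now: 4
Op 5: add_edge(E, A). Edges now: 5
Op 6: add_edge(D, A). Edges now: 6
Op 7: add_edge(F, E) (duplicate, no change). Edges now: 6
Compute levels (Kahn BFS):
  sources (in-degree 0): B, C, F
  process B: level=0
    B->E: in-degree(E)=1, level(E)>=1
  process C: level=0
    C->D: in-degree(D)=0, level(D)=1, enqueue
  process F: level=0
    F->A: in-degree(A)=2, level(A)>=1
    F->E: in-degree(E)=0, level(E)=1, enqueue
  process D: level=1
    D->A: in-degree(A)=1, level(A)>=2
  process E: level=1
    E->A: in-degree(A)=0, level(A)=2, enqueue
  process A: level=2
All levels: A:2, B:0, C:0, D:1, E:1, F:0
level(D) = 1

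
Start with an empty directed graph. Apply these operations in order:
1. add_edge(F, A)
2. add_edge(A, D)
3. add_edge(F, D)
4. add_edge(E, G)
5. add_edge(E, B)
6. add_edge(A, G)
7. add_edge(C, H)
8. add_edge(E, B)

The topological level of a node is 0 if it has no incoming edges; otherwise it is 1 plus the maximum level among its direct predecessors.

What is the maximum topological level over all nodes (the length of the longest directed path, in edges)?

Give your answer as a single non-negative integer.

Op 1: add_edge(F, A). Edges now: 1
Op 2: add_edge(A, D). Edges now: 2
Op 3: add_edge(F, D). Edges now: 3
Op 4: add_edge(E, G). Edges now: 4
Op 5: add_edge(E, B). Edges now: 5
Op 6: add_edge(A, G). Edges now: 6
Op 7: add_edge(C, H). Edges now: 7
Op 8: add_edge(E, B) (duplicate, no change). Edges now: 7
Compute levels (Kahn BFS):
  sources (in-degree 0): C, E, F
  process C: level=0
    C->H: in-degree(H)=0, level(H)=1, enqueue
  process E: level=0
    E->B: in-degree(B)=0, level(B)=1, enqueue
    E->G: in-degree(G)=1, level(G)>=1
  process F: level=0
    F->A: in-degree(A)=0, level(A)=1, enqueue
    F->D: in-degree(D)=1, level(D)>=1
  process H: level=1
  process B: level=1
  process A: level=1
    A->D: in-degree(D)=0, level(D)=2, enqueue
    A->G: in-degree(G)=0, level(G)=2, enqueue
  process D: level=2
  process G: level=2
All levels: A:1, B:1, C:0, D:2, E:0, F:0, G:2, H:1
max level = 2

Answer: 2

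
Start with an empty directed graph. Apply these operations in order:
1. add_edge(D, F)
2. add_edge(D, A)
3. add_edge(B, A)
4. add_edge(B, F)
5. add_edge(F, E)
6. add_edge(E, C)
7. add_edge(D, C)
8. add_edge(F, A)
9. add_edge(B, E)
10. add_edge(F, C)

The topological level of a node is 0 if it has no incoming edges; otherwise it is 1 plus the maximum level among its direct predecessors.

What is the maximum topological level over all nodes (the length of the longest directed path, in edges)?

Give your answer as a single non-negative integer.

Answer: 3

Derivation:
Op 1: add_edge(D, F). Edges now: 1
Op 2: add_edge(D, A). Edges now: 2
Op 3: add_edge(B, A). Edges now: 3
Op 4: add_edge(B, F). Edges now: 4
Op 5: add_edge(F, E). Edges now: 5
Op 6: add_edge(E, C). Edges now: 6
Op 7: add_edge(D, C). Edges now: 7
Op 8: add_edge(F, A). Edges now: 8
Op 9: add_edge(B, E). Edges now: 9
Op 10: add_edge(F, C). Edges now: 10
Compute levels (Kahn BFS):
  sources (in-degree 0): B, D
  process B: level=0
    B->A: in-degree(A)=2, level(A)>=1
    B->E: in-degree(E)=1, level(E)>=1
    B->F: in-degree(F)=1, level(F)>=1
  process D: level=0
    D->A: in-degree(A)=1, level(A)>=1
    D->C: in-degree(C)=2, level(C)>=1
    D->F: in-degree(F)=0, level(F)=1, enqueue
  process F: level=1
    F->A: in-degree(A)=0, level(A)=2, enqueue
    F->C: in-degree(C)=1, level(C)>=2
    F->E: in-degree(E)=0, level(E)=2, enqueue
  process A: level=2
  process E: level=2
    E->C: in-degree(C)=0, level(C)=3, enqueue
  process C: level=3
All levels: A:2, B:0, C:3, D:0, E:2, F:1
max level = 3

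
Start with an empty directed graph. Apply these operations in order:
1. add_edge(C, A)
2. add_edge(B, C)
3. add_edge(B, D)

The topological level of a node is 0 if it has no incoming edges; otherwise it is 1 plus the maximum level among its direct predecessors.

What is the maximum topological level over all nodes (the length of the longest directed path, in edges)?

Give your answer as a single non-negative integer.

Answer: 2

Derivation:
Op 1: add_edge(C, A). Edges now: 1
Op 2: add_edge(B, C). Edges now: 2
Op 3: add_edge(B, D). Edges now: 3
Compute levels (Kahn BFS):
  sources (in-degree 0): B
  process B: level=0
    B->C: in-degree(C)=0, level(C)=1, enqueue
    B->D: in-degree(D)=0, level(D)=1, enqueue
  process C: level=1
    C->A: in-degree(A)=0, level(A)=2, enqueue
  process D: level=1
  process A: level=2
All levels: A:2, B:0, C:1, D:1
max level = 2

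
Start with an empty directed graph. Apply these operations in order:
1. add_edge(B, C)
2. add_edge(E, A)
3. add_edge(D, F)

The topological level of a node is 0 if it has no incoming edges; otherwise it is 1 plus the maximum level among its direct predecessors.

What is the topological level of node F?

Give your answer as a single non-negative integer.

Op 1: add_edge(B, C). Edges now: 1
Op 2: add_edge(E, A). Edges now: 2
Op 3: add_edge(D, F). Edges now: 3
Compute levels (Kahn BFS):
  sources (in-degree 0): B, D, E
  process B: level=0
    B->C: in-degree(C)=0, level(C)=1, enqueue
  process D: level=0
    D->F: in-degree(F)=0, level(F)=1, enqueue
  process E: level=0
    E->A: in-degree(A)=0, level(A)=1, enqueue
  process C: level=1
  process F: level=1
  process A: level=1
All levels: A:1, B:0, C:1, D:0, E:0, F:1
level(F) = 1

Answer: 1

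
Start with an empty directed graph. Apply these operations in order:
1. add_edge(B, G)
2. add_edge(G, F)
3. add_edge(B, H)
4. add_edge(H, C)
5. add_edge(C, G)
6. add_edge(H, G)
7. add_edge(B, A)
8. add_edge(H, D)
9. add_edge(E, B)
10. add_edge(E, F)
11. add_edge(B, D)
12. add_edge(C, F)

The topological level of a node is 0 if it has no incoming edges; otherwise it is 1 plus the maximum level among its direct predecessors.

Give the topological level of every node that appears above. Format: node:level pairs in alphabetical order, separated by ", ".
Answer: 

Op 1: add_edge(B, G). Edges now: 1
Op 2: add_edge(G, F). Edges now: 2
Op 3: add_edge(B, H). Edges now: 3
Op 4: add_edge(H, C). Edges now: 4
Op 5: add_edge(C, G). Edges now: 5
Op 6: add_edge(H, G). Edges now: 6
Op 7: add_edge(B, A). Edges now: 7
Op 8: add_edge(H, D). Edges now: 8
Op 9: add_edge(E, B). Edges now: 9
Op 10: add_edge(E, F). Edges now: 10
Op 11: add_edge(B, D). Edges now: 11
Op 12: add_edge(C, F). Edges now: 12
Compute levels (Kahn BFS):
  sources (in-degree 0): E
  process E: level=0
    E->B: in-degree(B)=0, level(B)=1, enqueue
    E->F: in-degree(F)=2, level(F)>=1
  process B: level=1
    B->A: in-degree(A)=0, level(A)=2, enqueue
    B->D: in-degree(D)=1, level(D)>=2
    B->G: in-degree(G)=2, level(G)>=2
    B->H: in-degree(H)=0, level(H)=2, enqueue
  process A: level=2
  process H: level=2
    H->C: in-degree(C)=0, level(C)=3, enqueue
    H->D: in-degree(D)=0, level(D)=3, enqueue
    H->G: in-degree(G)=1, level(G)>=3
  process C: level=3
    C->F: in-degree(F)=1, level(F)>=4
    C->G: in-degree(G)=0, level(G)=4, enqueue
  process D: level=3
  process G: level=4
    G->F: in-degree(F)=0, level(F)=5, enqueue
  process F: level=5
All levels: A:2, B:1, C:3, D:3, E:0, F:5, G:4, H:2

Answer: A:2, B:1, C:3, D:3, E:0, F:5, G:4, H:2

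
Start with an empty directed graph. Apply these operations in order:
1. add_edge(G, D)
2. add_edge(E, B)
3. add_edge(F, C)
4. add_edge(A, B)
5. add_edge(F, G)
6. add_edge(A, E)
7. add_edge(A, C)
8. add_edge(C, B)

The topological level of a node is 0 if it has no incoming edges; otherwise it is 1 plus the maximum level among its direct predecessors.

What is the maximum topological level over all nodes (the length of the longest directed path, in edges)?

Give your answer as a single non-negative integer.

Answer: 2

Derivation:
Op 1: add_edge(G, D). Edges now: 1
Op 2: add_edge(E, B). Edges now: 2
Op 3: add_edge(F, C). Edges now: 3
Op 4: add_edge(A, B). Edges now: 4
Op 5: add_edge(F, G). Edges now: 5
Op 6: add_edge(A, E). Edges now: 6
Op 7: add_edge(A, C). Edges now: 7
Op 8: add_edge(C, B). Edges now: 8
Compute levels (Kahn BFS):
  sources (in-degree 0): A, F
  process A: level=0
    A->B: in-degree(B)=2, level(B)>=1
    A->C: in-degree(C)=1, level(C)>=1
    A->E: in-degree(E)=0, level(E)=1, enqueue
  process F: level=0
    F->C: in-degree(C)=0, level(C)=1, enqueue
    F->G: in-degree(G)=0, level(G)=1, enqueue
  process E: level=1
    E->B: in-degree(B)=1, level(B)>=2
  process C: level=1
    C->B: in-degree(B)=0, level(B)=2, enqueue
  process G: level=1
    G->D: in-degree(D)=0, level(D)=2, enqueue
  process B: level=2
  process D: level=2
All levels: A:0, B:2, C:1, D:2, E:1, F:0, G:1
max level = 2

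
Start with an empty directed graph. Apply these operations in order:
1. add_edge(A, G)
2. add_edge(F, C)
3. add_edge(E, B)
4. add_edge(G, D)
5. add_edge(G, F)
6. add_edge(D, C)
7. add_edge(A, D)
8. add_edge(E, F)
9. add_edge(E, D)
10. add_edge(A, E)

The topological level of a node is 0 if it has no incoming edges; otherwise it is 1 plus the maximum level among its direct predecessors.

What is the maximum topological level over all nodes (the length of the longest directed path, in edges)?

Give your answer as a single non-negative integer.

Answer: 3

Derivation:
Op 1: add_edge(A, G). Edges now: 1
Op 2: add_edge(F, C). Edges now: 2
Op 3: add_edge(E, B). Edges now: 3
Op 4: add_edge(G, D). Edges now: 4
Op 5: add_edge(G, F). Edges now: 5
Op 6: add_edge(D, C). Edges now: 6
Op 7: add_edge(A, D). Edges now: 7
Op 8: add_edge(E, F). Edges now: 8
Op 9: add_edge(E, D). Edges now: 9
Op 10: add_edge(A, E). Edges now: 10
Compute levels (Kahn BFS):
  sources (in-degree 0): A
  process A: level=0
    A->D: in-degree(D)=2, level(D)>=1
    A->E: in-degree(E)=0, level(E)=1, enqueue
    A->G: in-degree(G)=0, level(G)=1, enqueue
  process E: level=1
    E->B: in-degree(B)=0, level(B)=2, enqueue
    E->D: in-degree(D)=1, level(D)>=2
    E->F: in-degree(F)=1, level(F)>=2
  process G: level=1
    G->D: in-degree(D)=0, level(D)=2, enqueue
    G->F: in-degree(F)=0, level(F)=2, enqueue
  process B: level=2
  process D: level=2
    D->C: in-degree(C)=1, level(C)>=3
  process F: level=2
    F->C: in-degree(C)=0, level(C)=3, enqueue
  process C: level=3
All levels: A:0, B:2, C:3, D:2, E:1, F:2, G:1
max level = 3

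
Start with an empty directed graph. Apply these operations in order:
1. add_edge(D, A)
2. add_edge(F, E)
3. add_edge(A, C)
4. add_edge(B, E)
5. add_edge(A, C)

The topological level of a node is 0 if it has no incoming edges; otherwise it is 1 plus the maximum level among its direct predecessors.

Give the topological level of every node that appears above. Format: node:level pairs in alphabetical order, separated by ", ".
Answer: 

Answer: A:1, B:0, C:2, D:0, E:1, F:0

Derivation:
Op 1: add_edge(D, A). Edges now: 1
Op 2: add_edge(F, E). Edges now: 2
Op 3: add_edge(A, C). Edges now: 3
Op 4: add_edge(B, E). Edges now: 4
Op 5: add_edge(A, C) (duplicate, no change). Edges now: 4
Compute levels (Kahn BFS):
  sources (in-degree 0): B, D, F
  process B: level=0
    B->E: in-degree(E)=1, level(E)>=1
  process D: level=0
    D->A: in-degree(A)=0, level(A)=1, enqueue
  process F: level=0
    F->E: in-degree(E)=0, level(E)=1, enqueue
  process A: level=1
    A->C: in-degree(C)=0, level(C)=2, enqueue
  process E: level=1
  process C: level=2
All levels: A:1, B:0, C:2, D:0, E:1, F:0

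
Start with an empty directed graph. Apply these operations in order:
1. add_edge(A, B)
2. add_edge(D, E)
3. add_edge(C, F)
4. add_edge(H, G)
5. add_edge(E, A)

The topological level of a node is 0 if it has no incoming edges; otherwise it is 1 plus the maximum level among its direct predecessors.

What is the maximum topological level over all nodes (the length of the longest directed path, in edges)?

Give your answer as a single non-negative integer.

Op 1: add_edge(A, B). Edges now: 1
Op 2: add_edge(D, E). Edges now: 2
Op 3: add_edge(C, F). Edges now: 3
Op 4: add_edge(H, G). Edges now: 4
Op 5: add_edge(E, A). Edges now: 5
Compute levels (Kahn BFS):
  sources (in-degree 0): C, D, H
  process C: level=0
    C->F: in-degree(F)=0, level(F)=1, enqueue
  process D: level=0
    D->E: in-degree(E)=0, level(E)=1, enqueue
  process H: level=0
    H->G: in-degree(G)=0, level(G)=1, enqueue
  process F: level=1
  process E: level=1
    E->A: in-degree(A)=0, level(A)=2, enqueue
  process G: level=1
  process A: level=2
    A->B: in-degree(B)=0, level(B)=3, enqueue
  process B: level=3
All levels: A:2, B:3, C:0, D:0, E:1, F:1, G:1, H:0
max level = 3

Answer: 3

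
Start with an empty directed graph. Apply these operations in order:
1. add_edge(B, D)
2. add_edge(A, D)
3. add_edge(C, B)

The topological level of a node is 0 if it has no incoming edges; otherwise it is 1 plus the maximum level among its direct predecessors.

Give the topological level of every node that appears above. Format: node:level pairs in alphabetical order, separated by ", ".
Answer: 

Answer: A:0, B:1, C:0, D:2

Derivation:
Op 1: add_edge(B, D). Edges now: 1
Op 2: add_edge(A, D). Edges now: 2
Op 3: add_edge(C, B). Edges now: 3
Compute levels (Kahn BFS):
  sources (in-degree 0): A, C
  process A: level=0
    A->D: in-degree(D)=1, level(D)>=1
  process C: level=0
    C->B: in-degree(B)=0, level(B)=1, enqueue
  process B: level=1
    B->D: in-degree(D)=0, level(D)=2, enqueue
  process D: level=2
All levels: A:0, B:1, C:0, D:2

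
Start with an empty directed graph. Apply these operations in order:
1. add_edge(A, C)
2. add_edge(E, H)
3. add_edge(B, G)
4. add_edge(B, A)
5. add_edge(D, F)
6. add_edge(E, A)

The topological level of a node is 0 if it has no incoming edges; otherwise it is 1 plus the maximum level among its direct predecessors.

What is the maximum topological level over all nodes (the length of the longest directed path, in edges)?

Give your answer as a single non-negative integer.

Op 1: add_edge(A, C). Edges now: 1
Op 2: add_edge(E, H). Edges now: 2
Op 3: add_edge(B, G). Edges now: 3
Op 4: add_edge(B, A). Edges now: 4
Op 5: add_edge(D, F). Edges now: 5
Op 6: add_edge(E, A). Edges now: 6
Compute levels (Kahn BFS):
  sources (in-degree 0): B, D, E
  process B: level=0
    B->A: in-degree(A)=1, level(A)>=1
    B->G: in-degree(G)=0, level(G)=1, enqueue
  process D: level=0
    D->F: in-degree(F)=0, level(F)=1, enqueue
  process E: level=0
    E->A: in-degree(A)=0, level(A)=1, enqueue
    E->H: in-degree(H)=0, level(H)=1, enqueue
  process G: level=1
  process F: level=1
  process A: level=1
    A->C: in-degree(C)=0, level(C)=2, enqueue
  process H: level=1
  process C: level=2
All levels: A:1, B:0, C:2, D:0, E:0, F:1, G:1, H:1
max level = 2

Answer: 2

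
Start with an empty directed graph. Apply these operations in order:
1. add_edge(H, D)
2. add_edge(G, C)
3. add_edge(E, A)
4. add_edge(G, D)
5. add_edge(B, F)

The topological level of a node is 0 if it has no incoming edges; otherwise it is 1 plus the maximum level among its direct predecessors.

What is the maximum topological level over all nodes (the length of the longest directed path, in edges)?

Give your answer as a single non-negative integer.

Answer: 1

Derivation:
Op 1: add_edge(H, D). Edges now: 1
Op 2: add_edge(G, C). Edges now: 2
Op 3: add_edge(E, A). Edges now: 3
Op 4: add_edge(G, D). Edges now: 4
Op 5: add_edge(B, F). Edges now: 5
Compute levels (Kahn BFS):
  sources (in-degree 0): B, E, G, H
  process B: level=0
    B->F: in-degree(F)=0, level(F)=1, enqueue
  process E: level=0
    E->A: in-degree(A)=0, level(A)=1, enqueue
  process G: level=0
    G->C: in-degree(C)=0, level(C)=1, enqueue
    G->D: in-degree(D)=1, level(D)>=1
  process H: level=0
    H->D: in-degree(D)=0, level(D)=1, enqueue
  process F: level=1
  process A: level=1
  process C: level=1
  process D: level=1
All levels: A:1, B:0, C:1, D:1, E:0, F:1, G:0, H:0
max level = 1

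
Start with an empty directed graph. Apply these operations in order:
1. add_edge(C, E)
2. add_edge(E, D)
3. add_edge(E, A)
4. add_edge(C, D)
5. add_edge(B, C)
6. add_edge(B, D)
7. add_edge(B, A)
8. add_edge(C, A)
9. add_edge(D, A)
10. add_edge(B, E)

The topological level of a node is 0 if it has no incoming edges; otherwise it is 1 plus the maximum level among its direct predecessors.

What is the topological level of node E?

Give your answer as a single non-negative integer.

Op 1: add_edge(C, E). Edges now: 1
Op 2: add_edge(E, D). Edges now: 2
Op 3: add_edge(E, A). Edges now: 3
Op 4: add_edge(C, D). Edges now: 4
Op 5: add_edge(B, C). Edges now: 5
Op 6: add_edge(B, D). Edges now: 6
Op 7: add_edge(B, A). Edges now: 7
Op 8: add_edge(C, A). Edges now: 8
Op 9: add_edge(D, A). Edges now: 9
Op 10: add_edge(B, E). Edges now: 10
Compute levels (Kahn BFS):
  sources (in-degree 0): B
  process B: level=0
    B->A: in-degree(A)=3, level(A)>=1
    B->C: in-degree(C)=0, level(C)=1, enqueue
    B->D: in-degree(D)=2, level(D)>=1
    B->E: in-degree(E)=1, level(E)>=1
  process C: level=1
    C->A: in-degree(A)=2, level(A)>=2
    C->D: in-degree(D)=1, level(D)>=2
    C->E: in-degree(E)=0, level(E)=2, enqueue
  process E: level=2
    E->A: in-degree(A)=1, level(A)>=3
    E->D: in-degree(D)=0, level(D)=3, enqueue
  process D: level=3
    D->A: in-degree(A)=0, level(A)=4, enqueue
  process A: level=4
All levels: A:4, B:0, C:1, D:3, E:2
level(E) = 2

Answer: 2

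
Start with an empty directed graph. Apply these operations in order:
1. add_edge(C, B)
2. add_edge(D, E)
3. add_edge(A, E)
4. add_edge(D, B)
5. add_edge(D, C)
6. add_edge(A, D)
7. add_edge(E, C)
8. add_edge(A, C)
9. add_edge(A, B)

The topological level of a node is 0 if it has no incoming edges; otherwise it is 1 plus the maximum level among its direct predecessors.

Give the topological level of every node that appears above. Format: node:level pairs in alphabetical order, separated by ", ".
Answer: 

Op 1: add_edge(C, B). Edges now: 1
Op 2: add_edge(D, E). Edges now: 2
Op 3: add_edge(A, E). Edges now: 3
Op 4: add_edge(D, B). Edges now: 4
Op 5: add_edge(D, C). Edges now: 5
Op 6: add_edge(A, D). Edges now: 6
Op 7: add_edge(E, C). Edges now: 7
Op 8: add_edge(A, C). Edges now: 8
Op 9: add_edge(A, B). Edges now: 9
Compute levels (Kahn BFS):
  sources (in-degree 0): A
  process A: level=0
    A->B: in-degree(B)=2, level(B)>=1
    A->C: in-degree(C)=2, level(C)>=1
    A->D: in-degree(D)=0, level(D)=1, enqueue
    A->E: in-degree(E)=1, level(E)>=1
  process D: level=1
    D->B: in-degree(B)=1, level(B)>=2
    D->C: in-degree(C)=1, level(C)>=2
    D->E: in-degree(E)=0, level(E)=2, enqueue
  process E: level=2
    E->C: in-degree(C)=0, level(C)=3, enqueue
  process C: level=3
    C->B: in-degree(B)=0, level(B)=4, enqueue
  process B: level=4
All levels: A:0, B:4, C:3, D:1, E:2

Answer: A:0, B:4, C:3, D:1, E:2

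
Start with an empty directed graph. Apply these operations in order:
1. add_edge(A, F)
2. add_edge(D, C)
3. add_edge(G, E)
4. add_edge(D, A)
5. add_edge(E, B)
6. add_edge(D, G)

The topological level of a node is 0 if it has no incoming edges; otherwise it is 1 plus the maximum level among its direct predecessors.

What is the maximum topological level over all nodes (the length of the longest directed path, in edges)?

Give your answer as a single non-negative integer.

Answer: 3

Derivation:
Op 1: add_edge(A, F). Edges now: 1
Op 2: add_edge(D, C). Edges now: 2
Op 3: add_edge(G, E). Edges now: 3
Op 4: add_edge(D, A). Edges now: 4
Op 5: add_edge(E, B). Edges now: 5
Op 6: add_edge(D, G). Edges now: 6
Compute levels (Kahn BFS):
  sources (in-degree 0): D
  process D: level=0
    D->A: in-degree(A)=0, level(A)=1, enqueue
    D->C: in-degree(C)=0, level(C)=1, enqueue
    D->G: in-degree(G)=0, level(G)=1, enqueue
  process A: level=1
    A->F: in-degree(F)=0, level(F)=2, enqueue
  process C: level=1
  process G: level=1
    G->E: in-degree(E)=0, level(E)=2, enqueue
  process F: level=2
  process E: level=2
    E->B: in-degree(B)=0, level(B)=3, enqueue
  process B: level=3
All levels: A:1, B:3, C:1, D:0, E:2, F:2, G:1
max level = 3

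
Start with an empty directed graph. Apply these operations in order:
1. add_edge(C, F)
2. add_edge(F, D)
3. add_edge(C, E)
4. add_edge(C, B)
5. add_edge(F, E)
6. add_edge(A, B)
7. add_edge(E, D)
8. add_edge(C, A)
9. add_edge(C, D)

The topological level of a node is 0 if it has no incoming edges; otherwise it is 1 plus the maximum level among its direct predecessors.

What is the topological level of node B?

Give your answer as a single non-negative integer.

Answer: 2

Derivation:
Op 1: add_edge(C, F). Edges now: 1
Op 2: add_edge(F, D). Edges now: 2
Op 3: add_edge(C, E). Edges now: 3
Op 4: add_edge(C, B). Edges now: 4
Op 5: add_edge(F, E). Edges now: 5
Op 6: add_edge(A, B). Edges now: 6
Op 7: add_edge(E, D). Edges now: 7
Op 8: add_edge(C, A). Edges now: 8
Op 9: add_edge(C, D). Edges now: 9
Compute levels (Kahn BFS):
  sources (in-degree 0): C
  process C: level=0
    C->A: in-degree(A)=0, level(A)=1, enqueue
    C->B: in-degree(B)=1, level(B)>=1
    C->D: in-degree(D)=2, level(D)>=1
    C->E: in-degree(E)=1, level(E)>=1
    C->F: in-degree(F)=0, level(F)=1, enqueue
  process A: level=1
    A->B: in-degree(B)=0, level(B)=2, enqueue
  process F: level=1
    F->D: in-degree(D)=1, level(D)>=2
    F->E: in-degree(E)=0, level(E)=2, enqueue
  process B: level=2
  process E: level=2
    E->D: in-degree(D)=0, level(D)=3, enqueue
  process D: level=3
All levels: A:1, B:2, C:0, D:3, E:2, F:1
level(B) = 2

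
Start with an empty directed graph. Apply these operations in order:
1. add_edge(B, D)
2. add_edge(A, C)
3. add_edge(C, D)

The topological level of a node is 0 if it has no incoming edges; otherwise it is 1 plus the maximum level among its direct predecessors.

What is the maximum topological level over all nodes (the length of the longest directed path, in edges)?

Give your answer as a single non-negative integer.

Op 1: add_edge(B, D). Edges now: 1
Op 2: add_edge(A, C). Edges now: 2
Op 3: add_edge(C, D). Edges now: 3
Compute levels (Kahn BFS):
  sources (in-degree 0): A, B
  process A: level=0
    A->C: in-degree(C)=0, level(C)=1, enqueue
  process B: level=0
    B->D: in-degree(D)=1, level(D)>=1
  process C: level=1
    C->D: in-degree(D)=0, level(D)=2, enqueue
  process D: level=2
All levels: A:0, B:0, C:1, D:2
max level = 2

Answer: 2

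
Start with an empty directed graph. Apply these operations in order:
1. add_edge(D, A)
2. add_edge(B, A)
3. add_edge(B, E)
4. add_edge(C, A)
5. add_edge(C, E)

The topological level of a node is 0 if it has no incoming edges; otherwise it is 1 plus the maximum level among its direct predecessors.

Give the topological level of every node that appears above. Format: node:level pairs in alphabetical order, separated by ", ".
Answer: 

Op 1: add_edge(D, A). Edges now: 1
Op 2: add_edge(B, A). Edges now: 2
Op 3: add_edge(B, E). Edges now: 3
Op 4: add_edge(C, A). Edges now: 4
Op 5: add_edge(C, E). Edges now: 5
Compute levels (Kahn BFS):
  sources (in-degree 0): B, C, D
  process B: level=0
    B->A: in-degree(A)=2, level(A)>=1
    B->E: in-degree(E)=1, level(E)>=1
  process C: level=0
    C->A: in-degree(A)=1, level(A)>=1
    C->E: in-degree(E)=0, level(E)=1, enqueue
  process D: level=0
    D->A: in-degree(A)=0, level(A)=1, enqueue
  process E: level=1
  process A: level=1
All levels: A:1, B:0, C:0, D:0, E:1

Answer: A:1, B:0, C:0, D:0, E:1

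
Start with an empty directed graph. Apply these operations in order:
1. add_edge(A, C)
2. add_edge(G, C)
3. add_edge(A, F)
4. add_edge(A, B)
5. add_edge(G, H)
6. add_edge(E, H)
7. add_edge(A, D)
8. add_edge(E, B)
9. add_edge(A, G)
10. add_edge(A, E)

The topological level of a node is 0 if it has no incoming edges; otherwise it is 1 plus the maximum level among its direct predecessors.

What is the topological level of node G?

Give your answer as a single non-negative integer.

Op 1: add_edge(A, C). Edges now: 1
Op 2: add_edge(G, C). Edges now: 2
Op 3: add_edge(A, F). Edges now: 3
Op 4: add_edge(A, B). Edges now: 4
Op 5: add_edge(G, H). Edges now: 5
Op 6: add_edge(E, H). Edges now: 6
Op 7: add_edge(A, D). Edges now: 7
Op 8: add_edge(E, B). Edges now: 8
Op 9: add_edge(A, G). Edges now: 9
Op 10: add_edge(A, E). Edges now: 10
Compute levels (Kahn BFS):
  sources (in-degree 0): A
  process A: level=0
    A->B: in-degree(B)=1, level(B)>=1
    A->C: in-degree(C)=1, level(C)>=1
    A->D: in-degree(D)=0, level(D)=1, enqueue
    A->E: in-degree(E)=0, level(E)=1, enqueue
    A->F: in-degree(F)=0, level(F)=1, enqueue
    A->G: in-degree(G)=0, level(G)=1, enqueue
  process D: level=1
  process E: level=1
    E->B: in-degree(B)=0, level(B)=2, enqueue
    E->H: in-degree(H)=1, level(H)>=2
  process F: level=1
  process G: level=1
    G->C: in-degree(C)=0, level(C)=2, enqueue
    G->H: in-degree(H)=0, level(H)=2, enqueue
  process B: level=2
  process C: level=2
  process H: level=2
All levels: A:0, B:2, C:2, D:1, E:1, F:1, G:1, H:2
level(G) = 1

Answer: 1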